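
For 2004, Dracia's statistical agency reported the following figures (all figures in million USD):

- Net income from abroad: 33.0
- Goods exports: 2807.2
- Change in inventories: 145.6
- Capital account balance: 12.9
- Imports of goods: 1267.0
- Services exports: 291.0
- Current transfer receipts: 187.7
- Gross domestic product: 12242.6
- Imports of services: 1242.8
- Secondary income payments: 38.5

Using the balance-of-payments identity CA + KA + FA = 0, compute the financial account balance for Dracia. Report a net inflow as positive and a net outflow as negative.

-783.5

Goods balance = 2807.2 - 1267.0 = 1540.2
Services balance = 291.0 - 1242.8 = -951.8
Trade balance (goods + services) = 1540.2 + (-951.8) = 588.4
Net primary income = 33.0
Net secondary income = 187.7 - 38.5 = 149.2
Current account = 588.4 + 33.0 + 149.2 = 770.6
Financial account = -(770.6 + 12.9) = -783.5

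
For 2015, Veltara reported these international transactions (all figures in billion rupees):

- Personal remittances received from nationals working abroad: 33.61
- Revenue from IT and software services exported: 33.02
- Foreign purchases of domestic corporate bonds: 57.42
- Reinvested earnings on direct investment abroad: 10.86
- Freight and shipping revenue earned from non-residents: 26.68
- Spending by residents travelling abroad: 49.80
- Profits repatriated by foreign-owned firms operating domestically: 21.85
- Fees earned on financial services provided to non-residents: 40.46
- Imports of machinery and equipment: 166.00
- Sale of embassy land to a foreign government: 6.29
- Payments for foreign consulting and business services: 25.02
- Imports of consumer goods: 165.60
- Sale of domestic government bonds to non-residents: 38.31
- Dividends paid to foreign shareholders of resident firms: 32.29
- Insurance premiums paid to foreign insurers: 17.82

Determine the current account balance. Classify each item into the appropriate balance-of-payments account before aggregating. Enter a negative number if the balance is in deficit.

-333.75

Goods: -165.60 - 166.00 = -331.60
Services: 26.68 - 25.02 - 49.80 + 40.46 - 17.82 + 33.02 = 7.52
Primary income: -21.85 - 32.29 + 10.86 = -43.28
Secondary income: 33.61
Current account = (-331.60) + 7.52 + (-43.28) + 33.61 = -333.75
(Excluded from the current account — financial account: foreign purchases of domestic corporate bonds 57.42, sale of domestic government bonds to non-residents 38.31; capital account: sale of embassy land to a foreign government 6.29.)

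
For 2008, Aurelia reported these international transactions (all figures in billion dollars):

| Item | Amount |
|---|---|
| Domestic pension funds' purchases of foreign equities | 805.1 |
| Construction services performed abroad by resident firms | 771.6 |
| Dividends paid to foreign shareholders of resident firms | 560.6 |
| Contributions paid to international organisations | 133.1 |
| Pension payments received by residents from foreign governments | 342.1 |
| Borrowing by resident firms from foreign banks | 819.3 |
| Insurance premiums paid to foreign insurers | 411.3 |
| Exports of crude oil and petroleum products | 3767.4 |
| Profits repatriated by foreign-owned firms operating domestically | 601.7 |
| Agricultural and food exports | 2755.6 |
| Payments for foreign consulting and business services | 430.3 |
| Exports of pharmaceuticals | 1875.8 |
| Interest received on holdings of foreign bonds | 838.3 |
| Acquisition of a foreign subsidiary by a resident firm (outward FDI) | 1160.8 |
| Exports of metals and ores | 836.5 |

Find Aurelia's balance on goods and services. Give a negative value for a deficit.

Goods: 836.5 + 3767.4 + 1875.8 + 2755.6 = 9235.3
Services: -430.3 - 411.3 + 771.6 = -70.0
Trade balance = 9235.3 + (-70.0) = 9165.3
(Excluded from the trade balance — financial account: domestic pension funds' purchases of foreign equities 805.1, borrowing by resident firms from foreign banks 819.3, acquisition of a foreign subsidiary by a resident firm (outward FDI) 1160.8; primary income: dividends paid to foreign shareholders of resident firms 560.6, profits repatriated by foreign-owned firms operating domestically 601.7, interest received on holdings of foreign bonds 838.3; secondary income: contributions paid to international organisations 133.1, pension payments received by residents from foreign governments 342.1.)

9165.3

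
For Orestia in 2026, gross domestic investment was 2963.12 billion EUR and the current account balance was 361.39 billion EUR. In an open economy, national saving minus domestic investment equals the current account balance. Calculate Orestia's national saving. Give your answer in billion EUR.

S = I + CA = 2963.12 + 361.39 = 3324.51

3324.51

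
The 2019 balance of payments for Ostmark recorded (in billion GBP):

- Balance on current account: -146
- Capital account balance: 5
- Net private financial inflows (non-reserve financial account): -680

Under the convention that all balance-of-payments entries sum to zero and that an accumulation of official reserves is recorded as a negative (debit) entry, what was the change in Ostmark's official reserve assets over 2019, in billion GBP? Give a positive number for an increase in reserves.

Official reserve transactions balance = -((-146) + 5 + (-680)) = 821
An accumulation of reserves is recorded as a debit (negative entry), so the change in the stock of reserves is the negative of that balance.
Change in official reserves = -(821) = -821

-821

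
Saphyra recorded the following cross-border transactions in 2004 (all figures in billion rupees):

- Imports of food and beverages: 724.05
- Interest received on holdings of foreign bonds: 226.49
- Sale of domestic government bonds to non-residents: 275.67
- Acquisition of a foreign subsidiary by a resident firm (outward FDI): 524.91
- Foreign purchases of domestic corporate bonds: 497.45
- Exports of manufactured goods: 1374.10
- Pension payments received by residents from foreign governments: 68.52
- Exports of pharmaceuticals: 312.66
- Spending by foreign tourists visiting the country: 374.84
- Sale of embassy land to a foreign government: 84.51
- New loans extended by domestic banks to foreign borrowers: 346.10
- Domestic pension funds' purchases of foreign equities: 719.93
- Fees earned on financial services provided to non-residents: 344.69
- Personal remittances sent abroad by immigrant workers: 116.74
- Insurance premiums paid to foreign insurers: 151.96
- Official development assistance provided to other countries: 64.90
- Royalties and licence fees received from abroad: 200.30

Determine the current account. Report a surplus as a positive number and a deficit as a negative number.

1843.95

Goods: 1374.10 - 724.05 + 312.66 = 962.71
Services: 200.30 + 374.84 - 151.96 + 344.69 = 767.87
Primary income: 226.49
Secondary income: -64.90 + 68.52 - 116.74 = -113.12
Current account = 962.71 + 767.87 + 226.49 + (-113.12) = 1843.95
(Excluded from the current account — financial account: sale of domestic government bonds to non-residents 275.67, acquisition of a foreign subsidiary by a resident firm (outward FDI) 524.91, foreign purchases of domestic corporate bonds 497.45, new loans extended by domestic banks to foreign borrowers 346.10, domestic pension funds' purchases of foreign equities 719.93; capital account: sale of embassy land to a foreign government 84.51.)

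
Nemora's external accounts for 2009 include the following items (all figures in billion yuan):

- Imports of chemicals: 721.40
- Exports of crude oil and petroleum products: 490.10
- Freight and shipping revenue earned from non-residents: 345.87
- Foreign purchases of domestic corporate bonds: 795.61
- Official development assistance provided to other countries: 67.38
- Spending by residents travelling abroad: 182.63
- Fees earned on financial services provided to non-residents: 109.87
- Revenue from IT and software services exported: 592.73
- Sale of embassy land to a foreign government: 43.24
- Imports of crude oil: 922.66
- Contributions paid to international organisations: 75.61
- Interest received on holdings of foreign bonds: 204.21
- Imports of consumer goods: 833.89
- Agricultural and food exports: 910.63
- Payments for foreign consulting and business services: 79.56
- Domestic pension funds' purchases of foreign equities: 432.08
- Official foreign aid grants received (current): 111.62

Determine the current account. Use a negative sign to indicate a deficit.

Goods: -721.40 + 910.63 - 922.66 + 490.10 - 833.89 = -1077.22
Services: -182.63 + 345.87 + 592.73 - 79.56 + 109.87 = 786.28
Primary income: 204.21
Secondary income: -75.61 - 67.38 + 111.62 = -31.37
Current account = (-1077.22) + 786.28 + 204.21 + (-31.37) = -118.10
(Excluded from the current account — financial account: foreign purchases of domestic corporate bonds 795.61, domestic pension funds' purchases of foreign equities 432.08; capital account: sale of embassy land to a foreign government 43.24.)

-118.10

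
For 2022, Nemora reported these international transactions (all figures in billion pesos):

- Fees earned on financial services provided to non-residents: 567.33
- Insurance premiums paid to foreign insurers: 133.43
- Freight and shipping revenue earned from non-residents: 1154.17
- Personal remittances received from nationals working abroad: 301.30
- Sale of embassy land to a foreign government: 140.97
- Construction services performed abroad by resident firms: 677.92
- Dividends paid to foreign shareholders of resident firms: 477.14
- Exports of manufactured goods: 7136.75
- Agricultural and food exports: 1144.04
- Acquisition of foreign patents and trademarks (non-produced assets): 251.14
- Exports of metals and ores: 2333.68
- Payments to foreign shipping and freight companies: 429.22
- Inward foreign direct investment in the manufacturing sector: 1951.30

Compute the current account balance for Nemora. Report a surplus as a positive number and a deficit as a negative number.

Goods: 7136.75 + 2333.68 + 1144.04 = 10614.47
Services: 677.92 + 567.33 - 133.43 + 1154.17 - 429.22 = 1836.77
Primary income: -477.14
Secondary income: 301.30
Current account = 10614.47 + 1836.77 + (-477.14) + 301.30 = 12275.40
(Excluded from the current account — capital account: sale of embassy land to a foreign government 140.97, acquisition of foreign patents and trademarks (non-produced assets) 251.14; financial account: inward foreign direct investment in the manufacturing sector 1951.30.)

12275.40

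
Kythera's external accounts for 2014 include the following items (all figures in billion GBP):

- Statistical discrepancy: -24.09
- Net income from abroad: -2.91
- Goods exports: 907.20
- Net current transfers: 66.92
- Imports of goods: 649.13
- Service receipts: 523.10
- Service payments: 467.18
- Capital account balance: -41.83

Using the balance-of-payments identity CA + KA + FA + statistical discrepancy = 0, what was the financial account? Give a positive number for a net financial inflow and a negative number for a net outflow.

-312.08

Goods balance = 907.20 - 649.13 = 258.07
Services balance = 523.10 - 467.18 = 55.92
Trade balance (goods + services) = 258.07 + 55.92 = 313.99
Net primary income = -2.91
Net secondary income = 66.92
Current account = 313.99 + (-2.91) + 66.92 = 378.00
Financial account = -(378.00 + (-41.83) + (-24.09)) = -312.08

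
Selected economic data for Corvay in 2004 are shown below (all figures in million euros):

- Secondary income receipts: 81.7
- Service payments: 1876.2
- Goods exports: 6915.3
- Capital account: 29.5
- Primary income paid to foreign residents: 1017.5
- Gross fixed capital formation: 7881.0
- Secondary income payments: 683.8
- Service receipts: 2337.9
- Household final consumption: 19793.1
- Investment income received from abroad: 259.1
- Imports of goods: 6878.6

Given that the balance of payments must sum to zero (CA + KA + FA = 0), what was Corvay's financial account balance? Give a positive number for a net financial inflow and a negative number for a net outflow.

Goods balance = 6915.3 - 6878.6 = 36.7
Services balance = 2337.9 - 1876.2 = 461.7
Trade balance (goods + services) = 36.7 + 461.7 = 498.4
Net primary income = 259.1 - 1017.5 = -758.4
Net secondary income = 81.7 - 683.8 = -602.1
Current account = 498.4 + (-758.4) + (-602.1) = -862.1
Financial account = -(-862.1 + 29.5) = 832.6

832.6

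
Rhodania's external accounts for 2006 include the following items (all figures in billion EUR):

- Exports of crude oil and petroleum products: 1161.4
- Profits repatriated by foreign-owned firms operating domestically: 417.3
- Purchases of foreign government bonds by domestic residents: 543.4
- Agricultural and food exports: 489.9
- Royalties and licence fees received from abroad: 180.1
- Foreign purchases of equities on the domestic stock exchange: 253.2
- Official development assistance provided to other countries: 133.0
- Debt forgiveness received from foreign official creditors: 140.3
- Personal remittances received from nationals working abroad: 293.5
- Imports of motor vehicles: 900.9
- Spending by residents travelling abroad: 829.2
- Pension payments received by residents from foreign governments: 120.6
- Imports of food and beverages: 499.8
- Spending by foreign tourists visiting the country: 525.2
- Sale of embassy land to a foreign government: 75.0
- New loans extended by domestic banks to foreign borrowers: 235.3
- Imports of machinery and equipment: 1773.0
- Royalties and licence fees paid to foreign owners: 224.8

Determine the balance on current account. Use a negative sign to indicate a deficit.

Goods: -499.8 - 900.9 - 1773.0 + 489.9 + 1161.4 = -1522.4
Services: 525.2 - 224.8 - 829.2 + 180.1 = -348.7
Primary income: -417.3
Secondary income: 120.6 - 133.0 + 293.5 = 281.1
Current account = (-1522.4) + (-348.7) + (-417.3) + 281.1 = -2007.3
(Excluded from the current account — financial account: purchases of foreign government bonds by domestic residents 543.4, foreign purchases of equities on the domestic stock exchange 253.2, new loans extended by domestic banks to foreign borrowers 235.3; capital account: debt forgiveness received from foreign official creditors 140.3, sale of embassy land to a foreign government 75.0.)

-2007.3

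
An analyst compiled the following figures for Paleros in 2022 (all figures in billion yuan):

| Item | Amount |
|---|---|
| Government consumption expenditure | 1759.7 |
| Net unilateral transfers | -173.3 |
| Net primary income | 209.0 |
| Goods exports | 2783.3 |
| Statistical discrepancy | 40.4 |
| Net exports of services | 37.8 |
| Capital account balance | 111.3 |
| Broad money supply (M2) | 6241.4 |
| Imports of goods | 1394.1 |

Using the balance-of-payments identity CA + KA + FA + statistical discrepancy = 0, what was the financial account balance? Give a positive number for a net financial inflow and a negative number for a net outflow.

-1614.4

Goods balance = 2783.3 - 1394.1 = 1389.2
Services balance = 37.8
Trade balance (goods + services) = 1389.2 + 37.8 = 1427.0
Net primary income = 209.0
Net secondary income = -173.3
Current account = 1427.0 + 209.0 + (-173.3) = 1462.7
Financial account = -(1462.7 + 111.3 + 40.4) = -1614.4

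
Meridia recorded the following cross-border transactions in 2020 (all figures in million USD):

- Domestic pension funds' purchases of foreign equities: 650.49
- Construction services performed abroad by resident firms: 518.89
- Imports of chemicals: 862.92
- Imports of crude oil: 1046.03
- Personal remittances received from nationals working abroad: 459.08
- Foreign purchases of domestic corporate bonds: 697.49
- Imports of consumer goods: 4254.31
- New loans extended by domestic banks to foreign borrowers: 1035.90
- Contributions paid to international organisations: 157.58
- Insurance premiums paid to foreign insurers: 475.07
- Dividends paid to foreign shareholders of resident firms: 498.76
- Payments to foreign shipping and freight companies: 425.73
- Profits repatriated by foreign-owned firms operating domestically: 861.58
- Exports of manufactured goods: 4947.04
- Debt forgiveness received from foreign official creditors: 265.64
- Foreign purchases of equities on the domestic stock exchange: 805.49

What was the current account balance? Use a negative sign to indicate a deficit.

-2656.97

Goods: 4947.04 - 4254.31 - 862.92 - 1046.03 = -1216.22
Services: 518.89 - 475.07 - 425.73 = -381.91
Primary income: -861.58 - 498.76 = -1360.34
Secondary income: -157.58 + 459.08 = 301.50
Current account = (-1216.22) + (-381.91) + (-1360.34) + 301.50 = -2656.97
(Excluded from the current account — financial account: domestic pension funds' purchases of foreign equities 650.49, foreign purchases of domestic corporate bonds 697.49, new loans extended by domestic banks to foreign borrowers 1035.90, foreign purchases of equities on the domestic stock exchange 805.49; capital account: debt forgiveness received from foreign official creditors 265.64.)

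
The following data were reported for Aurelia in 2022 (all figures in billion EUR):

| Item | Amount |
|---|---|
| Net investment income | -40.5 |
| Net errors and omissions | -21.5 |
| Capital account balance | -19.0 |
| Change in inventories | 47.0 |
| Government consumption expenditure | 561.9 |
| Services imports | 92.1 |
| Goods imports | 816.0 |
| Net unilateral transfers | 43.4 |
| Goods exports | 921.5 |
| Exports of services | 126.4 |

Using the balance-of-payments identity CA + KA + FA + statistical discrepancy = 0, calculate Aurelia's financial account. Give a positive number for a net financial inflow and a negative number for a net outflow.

Goods balance = 921.5 - 816.0 = 105.5
Services balance = 126.4 - 92.1 = 34.3
Trade balance (goods + services) = 105.5 + 34.3 = 139.8
Net primary income = -40.5
Net secondary income = 43.4
Current account = 139.8 + (-40.5) + 43.4 = 142.7
Financial account = -(142.7 + (-19.0) + (-21.5)) = -102.2

-102.2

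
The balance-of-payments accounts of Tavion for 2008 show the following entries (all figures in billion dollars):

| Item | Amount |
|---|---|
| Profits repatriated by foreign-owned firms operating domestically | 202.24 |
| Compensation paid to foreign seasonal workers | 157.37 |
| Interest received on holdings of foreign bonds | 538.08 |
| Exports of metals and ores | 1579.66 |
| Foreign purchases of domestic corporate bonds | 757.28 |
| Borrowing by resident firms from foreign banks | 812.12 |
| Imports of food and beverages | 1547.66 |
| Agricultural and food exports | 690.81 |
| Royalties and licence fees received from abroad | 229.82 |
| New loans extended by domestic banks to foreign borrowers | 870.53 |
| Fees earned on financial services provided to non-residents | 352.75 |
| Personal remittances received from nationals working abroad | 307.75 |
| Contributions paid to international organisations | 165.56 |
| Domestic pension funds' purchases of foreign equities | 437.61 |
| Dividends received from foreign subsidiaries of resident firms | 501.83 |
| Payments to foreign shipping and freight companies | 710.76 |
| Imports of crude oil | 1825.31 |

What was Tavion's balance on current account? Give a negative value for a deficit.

Goods: -1825.31 - 1547.66 + 1579.66 + 690.81 = -1102.50
Services: -710.76 + 352.75 + 229.82 = -128.19
Primary income: 501.83 - 157.37 + 538.08 - 202.24 = 680.30
Secondary income: -165.56 + 307.75 = 142.19
Current account = (-1102.50) + (-128.19) + 680.30 + 142.19 = -408.20
(Excluded from the current account — financial account: foreign purchases of domestic corporate bonds 757.28, borrowing by resident firms from foreign banks 812.12, new loans extended by domestic banks to foreign borrowers 870.53, domestic pension funds' purchases of foreign equities 437.61.)

-408.20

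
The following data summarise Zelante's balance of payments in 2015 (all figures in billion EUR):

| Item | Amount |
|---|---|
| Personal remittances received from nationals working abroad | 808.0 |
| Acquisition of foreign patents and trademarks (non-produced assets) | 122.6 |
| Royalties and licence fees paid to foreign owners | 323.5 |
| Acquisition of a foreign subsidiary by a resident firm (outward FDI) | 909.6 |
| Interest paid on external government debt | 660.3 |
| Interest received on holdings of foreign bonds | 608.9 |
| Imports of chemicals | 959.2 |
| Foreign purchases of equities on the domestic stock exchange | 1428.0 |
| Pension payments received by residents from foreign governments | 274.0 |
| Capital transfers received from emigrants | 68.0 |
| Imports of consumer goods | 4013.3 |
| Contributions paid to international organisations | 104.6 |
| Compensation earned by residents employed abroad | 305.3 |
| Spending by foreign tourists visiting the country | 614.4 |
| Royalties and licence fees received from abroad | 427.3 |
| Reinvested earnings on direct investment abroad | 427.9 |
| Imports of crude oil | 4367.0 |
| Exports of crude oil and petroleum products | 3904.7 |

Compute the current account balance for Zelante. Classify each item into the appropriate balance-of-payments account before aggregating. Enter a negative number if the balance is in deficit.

-3057.4

Goods: -4013.3 - 4367.0 + 3904.7 - 959.2 = -5434.8
Services: -323.5 + 614.4 + 427.3 = 718.2
Primary income: 608.9 + 305.3 - 660.3 + 427.9 = 681.8
Secondary income: 808.0 - 104.6 + 274.0 = 977.4
Current account = (-5434.8) + 718.2 + 681.8 + 977.4 = -3057.4
(Excluded from the current account — capital account: acquisition of foreign patents and trademarks (non-produced assets) 122.6, capital transfers received from emigrants 68.0; financial account: acquisition of a foreign subsidiary by a resident firm (outward FDI) 909.6, foreign purchases of equities on the domestic stock exchange 1428.0.)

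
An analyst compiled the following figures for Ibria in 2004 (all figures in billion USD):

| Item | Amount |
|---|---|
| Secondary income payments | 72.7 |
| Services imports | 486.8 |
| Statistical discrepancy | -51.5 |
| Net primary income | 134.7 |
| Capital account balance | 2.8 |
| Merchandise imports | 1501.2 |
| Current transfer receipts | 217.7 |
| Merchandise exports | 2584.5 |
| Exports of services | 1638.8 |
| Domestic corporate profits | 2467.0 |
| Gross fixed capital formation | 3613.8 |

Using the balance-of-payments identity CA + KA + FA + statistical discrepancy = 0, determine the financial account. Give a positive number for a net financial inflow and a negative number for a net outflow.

Goods balance = 2584.5 - 1501.2 = 1083.3
Services balance = 1638.8 - 486.8 = 1152.0
Trade balance (goods + services) = 1083.3 + 1152.0 = 2235.3
Net primary income = 134.7
Net secondary income = 217.7 - 72.7 = 145.0
Current account = 2235.3 + 134.7 + 145.0 = 2515.0
Financial account = -(2515.0 + 2.8 + (-51.5)) = -2466.3

-2466.3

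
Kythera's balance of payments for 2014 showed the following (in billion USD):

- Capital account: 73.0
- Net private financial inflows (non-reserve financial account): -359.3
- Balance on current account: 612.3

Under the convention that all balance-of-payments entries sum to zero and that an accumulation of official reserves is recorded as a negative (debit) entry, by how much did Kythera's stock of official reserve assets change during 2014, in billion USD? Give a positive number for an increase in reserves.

326.0

Official reserve transactions balance = -(612.3 + 73.0 + (-359.3)) = -326.0
An accumulation of reserves is recorded as a debit (negative entry), so the change in the stock of reserves is the negative of that balance.
Change in official reserves = -(-326.0) = 326.0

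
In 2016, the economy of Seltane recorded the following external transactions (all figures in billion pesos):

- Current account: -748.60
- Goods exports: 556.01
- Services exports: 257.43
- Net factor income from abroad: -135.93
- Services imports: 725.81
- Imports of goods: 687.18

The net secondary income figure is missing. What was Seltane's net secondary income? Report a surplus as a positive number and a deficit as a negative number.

Current account = goods balance + services balance + net primary income + net secondary income
Sum of the known components = -735.48
Net secondary income = CA - (known components) = -748.60 - (-735.48) = -13.12

-13.12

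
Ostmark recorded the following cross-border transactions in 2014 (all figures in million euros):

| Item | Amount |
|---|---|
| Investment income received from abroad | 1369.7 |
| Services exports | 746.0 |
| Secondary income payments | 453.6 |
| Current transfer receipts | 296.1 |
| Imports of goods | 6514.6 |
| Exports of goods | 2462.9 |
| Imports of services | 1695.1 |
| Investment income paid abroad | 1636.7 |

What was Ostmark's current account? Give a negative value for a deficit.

Goods balance = 2462.9 - 6514.6 = -4051.7
Services balance = 746.0 - 1695.1 = -949.1
Trade balance (goods + services) = -4051.7 + (-949.1) = -5000.8
Net primary income = 1369.7 - 1636.7 = -267.0
Net secondary income = 296.1 - 453.6 = -157.5
Current account = -5000.8 + (-267.0) + (-157.5) = -5425.3

-5425.3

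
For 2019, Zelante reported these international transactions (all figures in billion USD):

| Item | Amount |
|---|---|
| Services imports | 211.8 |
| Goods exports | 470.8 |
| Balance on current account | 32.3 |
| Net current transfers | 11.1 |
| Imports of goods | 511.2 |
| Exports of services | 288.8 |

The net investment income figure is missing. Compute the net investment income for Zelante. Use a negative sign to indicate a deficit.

-15.4

Current account = goods balance + services balance + net primary income + net secondary income
Sum of the known components = 47.7
Net investment income = CA - (known components) = 32.3 - 47.7 = -15.4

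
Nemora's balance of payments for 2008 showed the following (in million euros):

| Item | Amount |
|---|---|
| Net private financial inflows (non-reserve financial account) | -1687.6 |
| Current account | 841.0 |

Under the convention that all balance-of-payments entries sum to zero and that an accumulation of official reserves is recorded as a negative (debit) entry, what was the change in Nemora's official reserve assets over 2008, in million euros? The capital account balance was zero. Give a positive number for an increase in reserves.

-846.6

Official reserve transactions balance = -(841.0 + (-1687.6)) = 846.6
An accumulation of reserves is recorded as a debit (negative entry), so the change in the stock of reserves is the negative of that balance.
Change in official reserves = -(846.6) = -846.6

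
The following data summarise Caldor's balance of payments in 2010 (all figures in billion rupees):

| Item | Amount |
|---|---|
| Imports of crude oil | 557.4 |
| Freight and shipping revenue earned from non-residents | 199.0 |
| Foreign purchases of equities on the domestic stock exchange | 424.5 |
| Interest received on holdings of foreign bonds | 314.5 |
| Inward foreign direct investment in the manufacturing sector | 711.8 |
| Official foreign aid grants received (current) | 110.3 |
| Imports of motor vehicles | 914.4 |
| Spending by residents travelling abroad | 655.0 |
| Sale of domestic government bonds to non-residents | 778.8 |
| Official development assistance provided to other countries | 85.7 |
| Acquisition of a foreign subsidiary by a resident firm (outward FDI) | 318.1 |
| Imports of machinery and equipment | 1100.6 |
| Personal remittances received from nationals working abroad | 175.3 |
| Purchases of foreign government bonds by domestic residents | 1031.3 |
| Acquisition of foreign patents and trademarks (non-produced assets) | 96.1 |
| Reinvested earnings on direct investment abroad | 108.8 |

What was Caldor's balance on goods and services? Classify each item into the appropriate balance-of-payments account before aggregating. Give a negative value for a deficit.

Goods: -557.4 - 1100.6 - 914.4 = -2572.4
Services: 199.0 - 655.0 = -456.0
Trade balance = -2572.4 + (-456.0) = -3028.4
(Excluded from the trade balance — financial account: foreign purchases of equities on the domestic stock exchange 424.5, inward foreign direct investment in the manufacturing sector 711.8, sale of domestic government bonds to non-residents 778.8, acquisition of a foreign subsidiary by a resident firm (outward FDI) 318.1, purchases of foreign government bonds by domestic residents 1031.3; primary income: interest received on holdings of foreign bonds 314.5, reinvested earnings on direct investment abroad 108.8; secondary income: official foreign aid grants received (current) 110.3, official development assistance provided to other countries 85.7, personal remittances received from nationals working abroad 175.3; capital account: acquisition of foreign patents and trademarks (non-produced assets) 96.1.)

-3028.4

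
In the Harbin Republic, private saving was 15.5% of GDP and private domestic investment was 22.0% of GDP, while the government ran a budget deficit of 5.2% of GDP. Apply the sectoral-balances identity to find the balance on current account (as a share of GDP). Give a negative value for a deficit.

-11.7

By the sectoral-balances identity, CA = (S_private - I) + (T - G).
Private balance = 15.5 - 22.0 = -6.5
Government balance (T - G) = -5.2
CA = -6.5 + (-5.2) = -11.7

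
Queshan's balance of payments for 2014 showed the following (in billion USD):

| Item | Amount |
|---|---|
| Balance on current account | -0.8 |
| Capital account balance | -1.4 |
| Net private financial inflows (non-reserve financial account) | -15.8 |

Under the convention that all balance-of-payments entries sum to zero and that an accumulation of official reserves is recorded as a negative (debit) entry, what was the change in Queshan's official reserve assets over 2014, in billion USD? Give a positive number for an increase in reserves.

Official reserve transactions balance = -((-0.8) + (-1.4) + (-15.8)) = 18.0
An accumulation of reserves is recorded as a debit (negative entry), so the change in the stock of reserves is the negative of that balance.
Change in official reserves = -(18.0) = -18.0

-18.0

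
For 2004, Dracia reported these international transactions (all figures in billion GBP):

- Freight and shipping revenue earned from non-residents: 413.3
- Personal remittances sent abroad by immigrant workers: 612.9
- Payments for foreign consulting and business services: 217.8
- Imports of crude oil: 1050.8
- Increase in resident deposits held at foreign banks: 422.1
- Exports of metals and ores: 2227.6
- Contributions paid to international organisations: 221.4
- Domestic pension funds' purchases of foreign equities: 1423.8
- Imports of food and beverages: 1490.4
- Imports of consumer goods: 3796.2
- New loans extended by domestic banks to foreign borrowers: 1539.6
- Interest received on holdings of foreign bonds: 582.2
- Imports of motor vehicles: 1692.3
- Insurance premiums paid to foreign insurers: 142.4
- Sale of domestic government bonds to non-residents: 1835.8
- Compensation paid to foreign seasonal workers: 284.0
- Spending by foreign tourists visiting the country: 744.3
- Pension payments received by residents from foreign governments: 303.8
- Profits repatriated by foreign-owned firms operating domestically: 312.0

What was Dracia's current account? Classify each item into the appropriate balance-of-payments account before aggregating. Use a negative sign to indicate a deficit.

Goods: -1050.8 - 1692.3 - 3796.2 + 2227.6 - 1490.4 = -5802.1
Services: -142.4 + 744.3 - 217.8 + 413.3 = 797.4
Primary income: -312.0 + 582.2 - 284.0 = -13.8
Secondary income: -221.4 - 612.9 + 303.8 = -530.5
Current account = (-5802.1) + 797.4 + (-13.8) + (-530.5) = -5549.0
(Excluded from the current account — financial account: increase in resident deposits held at foreign banks 422.1, domestic pension funds' purchases of foreign equities 1423.8, new loans extended by domestic banks to foreign borrowers 1539.6, sale of domestic government bonds to non-residents 1835.8.)

-5549.0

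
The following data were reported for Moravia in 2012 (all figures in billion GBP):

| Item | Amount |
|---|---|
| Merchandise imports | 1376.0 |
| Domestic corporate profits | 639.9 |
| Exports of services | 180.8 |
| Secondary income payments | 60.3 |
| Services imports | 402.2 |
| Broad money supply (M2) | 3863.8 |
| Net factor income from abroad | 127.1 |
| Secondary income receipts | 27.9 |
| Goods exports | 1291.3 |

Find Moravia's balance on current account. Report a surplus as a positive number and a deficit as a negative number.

Goods balance = 1291.3 - 1376.0 = -84.7
Services balance = 180.8 - 402.2 = -221.4
Trade balance (goods + services) = -84.7 + (-221.4) = -306.1
Net primary income = 127.1
Net secondary income = 27.9 - 60.3 = -32.4
Current account = -306.1 + 127.1 + (-32.4) = -211.4

-211.4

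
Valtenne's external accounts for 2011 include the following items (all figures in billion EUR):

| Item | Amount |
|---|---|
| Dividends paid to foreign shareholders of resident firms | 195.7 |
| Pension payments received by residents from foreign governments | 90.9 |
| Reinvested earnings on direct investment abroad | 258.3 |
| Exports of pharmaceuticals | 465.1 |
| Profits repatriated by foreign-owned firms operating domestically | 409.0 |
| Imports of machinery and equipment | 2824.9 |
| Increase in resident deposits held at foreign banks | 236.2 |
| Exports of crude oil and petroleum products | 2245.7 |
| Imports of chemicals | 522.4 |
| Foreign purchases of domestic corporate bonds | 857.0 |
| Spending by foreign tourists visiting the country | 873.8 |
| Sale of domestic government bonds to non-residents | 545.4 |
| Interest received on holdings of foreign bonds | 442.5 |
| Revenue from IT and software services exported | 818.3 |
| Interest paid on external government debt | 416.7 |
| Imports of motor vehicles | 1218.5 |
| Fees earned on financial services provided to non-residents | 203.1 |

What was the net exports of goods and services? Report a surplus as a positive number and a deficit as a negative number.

40.2

Goods: 465.1 - 1218.5 - 522.4 - 2824.9 + 2245.7 = -1855.0
Services: 873.8 + 818.3 + 203.1 = 1895.2
Trade balance = -1855.0 + 1895.2 = 40.2
(Excluded from the trade balance — primary income: dividends paid to foreign shareholders of resident firms 195.7, reinvested earnings on direct investment abroad 258.3, profits repatriated by foreign-owned firms operating domestically 409.0, interest received on holdings of foreign bonds 442.5, interest paid on external government debt 416.7; secondary income: pension payments received by residents from foreign governments 90.9; financial account: increase in resident deposits held at foreign banks 236.2, foreign purchases of domestic corporate bonds 857.0, sale of domestic government bonds to non-residents 545.4.)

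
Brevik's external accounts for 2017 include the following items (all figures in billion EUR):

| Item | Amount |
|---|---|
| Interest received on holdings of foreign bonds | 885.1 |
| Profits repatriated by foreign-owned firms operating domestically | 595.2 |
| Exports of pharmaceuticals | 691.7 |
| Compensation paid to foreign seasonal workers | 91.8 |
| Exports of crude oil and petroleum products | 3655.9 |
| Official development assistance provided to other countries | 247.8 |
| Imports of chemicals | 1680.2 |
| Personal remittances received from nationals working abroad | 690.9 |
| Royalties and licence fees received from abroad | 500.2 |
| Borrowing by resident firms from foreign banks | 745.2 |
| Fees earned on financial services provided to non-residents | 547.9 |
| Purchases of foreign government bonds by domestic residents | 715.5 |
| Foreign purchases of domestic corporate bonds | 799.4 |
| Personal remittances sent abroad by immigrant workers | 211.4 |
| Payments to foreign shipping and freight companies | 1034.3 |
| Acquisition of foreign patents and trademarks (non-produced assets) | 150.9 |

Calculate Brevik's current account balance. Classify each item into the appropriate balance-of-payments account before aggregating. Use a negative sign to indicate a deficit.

Goods: -1680.2 + 691.7 + 3655.9 = 2667.4
Services: 547.9 + 500.2 - 1034.3 = 13.8
Primary income: -91.8 - 595.2 + 885.1 = 198.1
Secondary income: 690.9 - 247.8 - 211.4 = 231.7
Current account = 2667.4 + 13.8 + 198.1 + 231.7 = 3111.0
(Excluded from the current account — financial account: borrowing by resident firms from foreign banks 745.2, purchases of foreign government bonds by domestic residents 715.5, foreign purchases of domestic corporate bonds 799.4; capital account: acquisition of foreign patents and trademarks (non-produced assets) 150.9.)

3111.0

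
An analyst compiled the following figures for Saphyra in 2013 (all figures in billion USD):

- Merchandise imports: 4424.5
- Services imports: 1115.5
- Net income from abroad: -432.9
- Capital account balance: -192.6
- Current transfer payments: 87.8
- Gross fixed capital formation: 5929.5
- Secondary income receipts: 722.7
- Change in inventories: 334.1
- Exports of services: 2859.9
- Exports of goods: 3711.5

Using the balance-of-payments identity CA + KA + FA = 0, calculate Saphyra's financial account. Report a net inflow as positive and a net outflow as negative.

Goods balance = 3711.5 - 4424.5 = -713.0
Services balance = 2859.9 - 1115.5 = 1744.4
Trade balance (goods + services) = -713.0 + 1744.4 = 1031.4
Net primary income = -432.9
Net secondary income = 722.7 - 87.8 = 634.9
Current account = 1031.4 + (-432.9) + 634.9 = 1233.4
Financial account = -(1233.4 + (-192.6)) = -1040.8

-1040.8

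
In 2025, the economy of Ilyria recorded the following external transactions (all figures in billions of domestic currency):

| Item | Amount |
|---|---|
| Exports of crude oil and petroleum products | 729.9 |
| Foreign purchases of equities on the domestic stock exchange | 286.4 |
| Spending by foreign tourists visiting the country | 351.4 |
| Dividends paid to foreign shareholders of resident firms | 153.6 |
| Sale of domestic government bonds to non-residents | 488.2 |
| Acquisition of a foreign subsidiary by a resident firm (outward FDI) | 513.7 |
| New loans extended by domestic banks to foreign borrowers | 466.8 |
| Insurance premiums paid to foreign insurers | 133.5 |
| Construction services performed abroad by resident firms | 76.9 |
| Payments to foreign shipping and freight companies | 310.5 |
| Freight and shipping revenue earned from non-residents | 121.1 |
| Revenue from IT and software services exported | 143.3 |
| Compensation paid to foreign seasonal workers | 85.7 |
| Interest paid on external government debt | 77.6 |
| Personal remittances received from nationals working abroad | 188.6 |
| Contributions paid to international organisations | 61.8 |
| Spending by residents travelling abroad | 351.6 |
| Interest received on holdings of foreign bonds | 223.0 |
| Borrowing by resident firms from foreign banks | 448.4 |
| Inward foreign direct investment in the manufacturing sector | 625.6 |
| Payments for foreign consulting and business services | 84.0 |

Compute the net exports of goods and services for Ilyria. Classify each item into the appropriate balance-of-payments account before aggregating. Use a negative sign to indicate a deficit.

543.0

Goods: 729.9
Services: 143.3 - 84.0 - 310.5 + 76.9 - 133.5 + 351.4 - 351.6 + 121.1 = -186.9
Trade balance = 729.9 + (-186.9) = 543.0
(Excluded from the trade balance — financial account: foreign purchases of equities on the domestic stock exchange 286.4, sale of domestic government bonds to non-residents 488.2, acquisition of a foreign subsidiary by a resident firm (outward FDI) 513.7, new loans extended by domestic banks to foreign borrowers 466.8, borrowing by resident firms from foreign banks 448.4, inward foreign direct investment in the manufacturing sector 625.6; primary income: dividends paid to foreign shareholders of resident firms 153.6, compensation paid to foreign seasonal workers 85.7, interest paid on external government debt 77.6, interest received on holdings of foreign bonds 223.0; secondary income: personal remittances received from nationals working abroad 188.6, contributions paid to international organisations 61.8.)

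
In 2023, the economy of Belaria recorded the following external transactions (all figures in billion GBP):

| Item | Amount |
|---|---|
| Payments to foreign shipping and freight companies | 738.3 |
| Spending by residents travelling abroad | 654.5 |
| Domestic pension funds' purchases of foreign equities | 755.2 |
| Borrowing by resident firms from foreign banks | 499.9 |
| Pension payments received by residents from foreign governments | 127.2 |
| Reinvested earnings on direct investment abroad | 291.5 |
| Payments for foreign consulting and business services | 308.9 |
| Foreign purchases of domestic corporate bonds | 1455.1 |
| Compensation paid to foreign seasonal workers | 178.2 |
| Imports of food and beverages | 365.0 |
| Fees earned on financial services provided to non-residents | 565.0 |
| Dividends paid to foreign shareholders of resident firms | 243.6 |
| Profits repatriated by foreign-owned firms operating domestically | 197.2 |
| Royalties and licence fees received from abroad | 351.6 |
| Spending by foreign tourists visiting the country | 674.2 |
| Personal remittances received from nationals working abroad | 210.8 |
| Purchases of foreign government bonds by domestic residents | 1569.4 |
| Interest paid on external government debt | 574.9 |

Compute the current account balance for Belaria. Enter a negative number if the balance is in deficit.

Goods: -365.0
Services: 351.6 - 738.3 - 654.5 + 674.2 - 308.9 + 565.0 = -110.9
Primary income: -243.6 - 574.9 + 291.5 - 197.2 - 178.2 = -902.4
Secondary income: 210.8 + 127.2 = 338.0
Current account = (-365.0) + (-110.9) + (-902.4) + 338.0 = -1040.3
(Excluded from the current account — financial account: domestic pension funds' purchases of foreign equities 755.2, borrowing by resident firms from foreign banks 499.9, foreign purchases of domestic corporate bonds 1455.1, purchases of foreign government bonds by domestic residents 1569.4.)

-1040.3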